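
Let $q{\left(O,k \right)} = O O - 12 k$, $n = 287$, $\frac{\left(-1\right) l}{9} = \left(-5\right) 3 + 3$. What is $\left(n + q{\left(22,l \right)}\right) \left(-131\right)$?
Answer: $68775$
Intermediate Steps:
$l = 108$ ($l = - 9 \left(\left(-5\right) 3 + 3\right) = - 9 \left(-15 + 3\right) = \left(-9\right) \left(-12\right) = 108$)
$q{\left(O,k \right)} = O^{2} - 12 k$
$\left(n + q{\left(22,l \right)}\right) \left(-131\right) = \left(287 + \left(22^{2} - 1296\right)\right) \left(-131\right) = \left(287 + \left(484 - 1296\right)\right) \left(-131\right) = \left(287 - 812\right) \left(-131\right) = \left(-525\right) \left(-131\right) = 68775$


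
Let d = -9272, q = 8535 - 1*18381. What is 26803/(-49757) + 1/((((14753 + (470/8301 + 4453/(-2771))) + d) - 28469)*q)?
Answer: -46517824598151473177/86355535481578604094 ≈ -0.53868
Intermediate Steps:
q = -9846 (q = 8535 - 18381 = -9846)
26803/(-49757) + 1/((((14753 + (470/8301 + 4453/(-2771))) + d) - 28469)*q) = 26803/(-49757) + 1/((((14753 + (470/8301 + 4453/(-2771))) - 9272) - 28469)*(-9846)) = 26803*(-1/49757) - 1/9846/(((14753 + (470*(1/8301) + 4453*(-1/2771))) - 9272) - 28469) = -26803/49757 - 1/9846/(((14753 + (470/8301 - 4453/2771)) - 9272) - 28469) = -26803/49757 - 1/9846/(((14753 - 35661983/23002071) - 9272) - 28469) = -26803/49757 - 1/9846/((339313891480/23002071 - 9272) - 28469) = -26803/49757 - 1/9846/(126038689168/23002071 - 28469) = -26803/49757 - 1/9846/(-528807270131/23002071) = -26803/49757 - 23002071/528807270131*(-1/9846) = -26803/49757 + 7667357/1735545460569942 = -46517824598151473177/86355535481578604094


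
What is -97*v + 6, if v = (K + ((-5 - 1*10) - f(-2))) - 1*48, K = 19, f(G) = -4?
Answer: 3886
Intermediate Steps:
v = -40 (v = (19 + ((-5 - 1*10) - 1*(-4))) - 1*48 = (19 + ((-5 - 10) + 4)) - 48 = (19 + (-15 + 4)) - 48 = (19 - 11) - 48 = 8 - 48 = -40)
-97*v + 6 = -97*(-40) + 6 = 3880 + 6 = 3886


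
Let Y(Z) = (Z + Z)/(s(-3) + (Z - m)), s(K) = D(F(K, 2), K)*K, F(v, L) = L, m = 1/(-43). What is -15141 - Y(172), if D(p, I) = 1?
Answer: -27514895/1817 ≈ -15143.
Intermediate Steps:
m = -1/43 ≈ -0.023256
s(K) = K (s(K) = 1*K = K)
Y(Z) = 2*Z/(-128/43 + Z) (Y(Z) = (Z + Z)/(-3 + (Z - 1*(-1/43))) = (2*Z)/(-3 + (Z + 1/43)) = (2*Z)/(-3 + (1/43 + Z)) = (2*Z)/(-128/43 + Z) = 2*Z/(-128/43 + Z))
-15141 - Y(172) = -15141 - 86*172/(-128 + 43*172) = -15141 - 86*172/(-128 + 7396) = -15141 - 86*172/7268 = -15141 - 1*3698/1817 = -15141 - 3698/1817 = -27514895/1817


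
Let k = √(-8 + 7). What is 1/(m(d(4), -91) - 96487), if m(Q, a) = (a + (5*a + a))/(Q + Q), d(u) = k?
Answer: -385948/37239370445 - 1274*I/37239370445 ≈ -1.0364e-5 - 3.4211e-8*I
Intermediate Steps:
k = I (k = √(-1) = I ≈ 1.0*I)
d(u) = I
m(Q, a) = 7*a/(2*Q) (m(Q, a) = (a + 6*a)/((2*Q)) = (7*a)*(1/(2*Q)) = 7*a/(2*Q))
1/(m(d(4), -91) - 96487) = 1/((7/2)*(-91)/I - 96487) = 1/((7/2)*(-91)*(-I) - 96487) = 1/(637*I/2 - 96487) = 1/(-96487 + 637*I/2) = 4*(-96487 - 637*I/2)/37239370445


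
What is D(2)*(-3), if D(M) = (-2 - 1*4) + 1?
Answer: 15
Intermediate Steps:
D(M) = -5 (D(M) = (-2 - 4) + 1 = -6 + 1 = -5)
D(2)*(-3) = -5*(-3) = 15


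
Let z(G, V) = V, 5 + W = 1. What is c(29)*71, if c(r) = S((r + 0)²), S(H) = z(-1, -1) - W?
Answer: 213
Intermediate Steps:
W = -4 (W = -5 + 1 = -4)
S(H) = 3 (S(H) = -1 - 1*(-4) = -1 + 4 = 3)
c(r) = 3
c(29)*71 = 3*71 = 213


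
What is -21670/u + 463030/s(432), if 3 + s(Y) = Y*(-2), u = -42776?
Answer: -9893891695/18543396 ≈ -533.55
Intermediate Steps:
s(Y) = -3 - 2*Y (s(Y) = -3 + Y*(-2) = -3 - 2*Y)
-21670/u + 463030/s(432) = -21670/(-42776) + 463030/(-3 - 2*432) = -21670*(-1/42776) + 463030/(-3 - 864) = 10835/21388 + 463030/(-867) = 10835/21388 + 463030*(-1/867) = 10835/21388 - 463030/867 = -9893891695/18543396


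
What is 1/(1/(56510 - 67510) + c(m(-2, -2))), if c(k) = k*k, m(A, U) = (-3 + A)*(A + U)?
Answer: 11000/4399999 ≈ 0.0025000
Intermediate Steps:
c(k) = k²
1/(1/(56510 - 67510) + c(m(-2, -2))) = 1/(1/(56510 - 67510) + ((-2)² - 3*(-2) - 3*(-2) - 2*(-2))²) = 1/(1/(-11000) + (4 + 6 + 6 + 4)²) = 1/(-1/11000 + 20²) = 1/(-1/11000 + 400) = 1/(4399999/11000) = 11000/4399999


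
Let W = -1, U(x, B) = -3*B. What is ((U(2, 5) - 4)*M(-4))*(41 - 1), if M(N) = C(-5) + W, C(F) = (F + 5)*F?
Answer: 760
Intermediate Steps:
C(F) = F*(5 + F) (C(F) = (5 + F)*F = F*(5 + F))
M(N) = -1 (M(N) = -5*(5 - 5) - 1 = -5*0 - 1 = 0 - 1 = -1)
((U(2, 5) - 4)*M(-4))*(41 - 1) = ((-3*5 - 4)*(-1))*(41 - 1) = ((-15 - 4)*(-1))*40 = -19*(-1)*40 = 19*40 = 760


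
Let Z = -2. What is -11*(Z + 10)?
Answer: -88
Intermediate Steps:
-11*(Z + 10) = -11*(-2 + 10) = -11*8 = -88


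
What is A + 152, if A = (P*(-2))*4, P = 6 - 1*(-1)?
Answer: 96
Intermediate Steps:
P = 7 (P = 6 + 1 = 7)
A = -56 (A = (7*(-2))*4 = -14*4 = -56)
A + 152 = -56 + 152 = 96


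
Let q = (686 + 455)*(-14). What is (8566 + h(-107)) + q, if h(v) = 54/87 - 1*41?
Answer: -216003/29 ≈ -7448.4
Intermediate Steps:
h(v) = -1171/29 (h(v) = 54*(1/87) - 41 = 18/29 - 41 = -1171/29)
q = -15974 (q = 1141*(-14) = -15974)
(8566 + h(-107)) + q = (8566 - 1171/29) - 15974 = 247243/29 - 15974 = -216003/29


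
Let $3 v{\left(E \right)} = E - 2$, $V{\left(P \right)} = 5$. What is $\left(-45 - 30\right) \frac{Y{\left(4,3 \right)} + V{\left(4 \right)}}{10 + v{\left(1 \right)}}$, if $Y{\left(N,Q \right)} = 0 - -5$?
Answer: $- \frac{2250}{29} \approx -77.586$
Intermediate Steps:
$Y{\left(N,Q \right)} = 5$ ($Y{\left(N,Q \right)} = 0 + 5 = 5$)
$v{\left(E \right)} = - \frac{2}{3} + \frac{E}{3}$ ($v{\left(E \right)} = \frac{E - 2}{3} = \frac{-2 + E}{3} = - \frac{2}{3} + \frac{E}{3}$)
$\left(-45 - 30\right) \frac{Y{\left(4,3 \right)} + V{\left(4 \right)}}{10 + v{\left(1 \right)}} = \left(-45 - 30\right) \frac{5 + 5}{10 + \left(- \frac{2}{3} + \frac{1}{3} \cdot 1\right)} = - 75 \frac{10}{10 + \left(- \frac{2}{3} + \frac{1}{3}\right)} = - 75 \frac{10}{10 - \frac{1}{3}} = - 75 \frac{10}{\frac{29}{3}} = - 75 \cdot 10 \cdot \frac{3}{29} = \left(-75\right) \frac{30}{29} = - \frac{2250}{29}$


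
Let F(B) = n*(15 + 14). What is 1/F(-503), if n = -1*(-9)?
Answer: 1/261 ≈ 0.0038314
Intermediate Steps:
n = 9
F(B) = 261 (F(B) = 9*(15 + 14) = 9*29 = 261)
1/F(-503) = 1/261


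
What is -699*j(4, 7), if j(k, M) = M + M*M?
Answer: -39144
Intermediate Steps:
j(k, M) = M + M²
-699*j(4, 7) = -4893*(1 + 7) = -4893*8 = -699*56 = -39144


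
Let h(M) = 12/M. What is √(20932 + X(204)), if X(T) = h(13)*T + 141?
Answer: √3593161/13 ≈ 145.81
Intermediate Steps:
X(T) = 141 + 12*T/13 (X(T) = (12/13)*T + 141 = (12*(1/13))*T + 141 = 12*T/13 + 141 = 141 + 12*T/13)
√(20932 + X(204)) = √(20932 + (141 + (12/13)*204)) = √(20932 + (141 + 2448/13)) = √(20932 + 4281/13) = √(276397/13) = √3593161/13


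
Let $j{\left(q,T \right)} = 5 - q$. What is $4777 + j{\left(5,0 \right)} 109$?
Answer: $4777$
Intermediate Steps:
$4777 + j{\left(5,0 \right)} 109 = 4777 + \left(5 - 5\right) 109 = 4777 + 0 \cdot 109 = 4777 + 0 = 4777$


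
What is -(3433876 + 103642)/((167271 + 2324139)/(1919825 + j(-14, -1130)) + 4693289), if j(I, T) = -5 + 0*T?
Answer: -226379926892/300342419313 ≈ -0.75374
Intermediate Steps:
j(I, T) = -5 (j(I, T) = -5 + 0 = -5)
-(3433876 + 103642)/((167271 + 2324139)/(1919825 + j(-14, -1130)) + 4693289) = -(3433876 + 103642)/((167271 + 2324139)/(1919825 - 5) + 4693289) = -3537518/(2491410/1919820 + 4693289) = -3537518/(2491410*(1/1919820) + 4693289) = -3537518/(83047/63994 + 4693289) = -3537518/300342419313/63994 = -3537518*63994/300342419313 = -1*226379926892/300342419313 = -226379926892/300342419313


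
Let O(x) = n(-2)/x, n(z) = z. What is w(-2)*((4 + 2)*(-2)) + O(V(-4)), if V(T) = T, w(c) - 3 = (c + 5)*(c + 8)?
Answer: -503/2 ≈ -251.50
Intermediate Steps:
w(c) = 3 + (5 + c)*(8 + c) (w(c) = 3 + (c + 5)*(c + 8) = 3 + (5 + c)*(8 + c))
O(x) = -2/x
w(-2)*((4 + 2)*(-2)) + O(V(-4)) = (43 + (-2)² + 13*(-2))*((4 + 2)*(-2)) - 2/(-4) = (43 + 4 - 26)*(6*(-2)) - 2*(-¼) = 21*(-12) + ½ = -252 + ½ = -503/2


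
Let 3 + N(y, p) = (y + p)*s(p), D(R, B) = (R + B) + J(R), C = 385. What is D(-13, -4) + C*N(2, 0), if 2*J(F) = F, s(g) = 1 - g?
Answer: -817/2 ≈ -408.50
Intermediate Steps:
J(F) = F/2
D(R, B) = B + 3*R/2 (D(R, B) = (R + B) + R/2 = (B + R) + R/2 = B + 3*R/2)
N(y, p) = -3 + (1 - p)*(p + y) (N(y, p) = -3 + (y + p)*(1 - p) = -3 + (p + y)*(1 - p) = -3 + (1 - p)*(p + y))
D(-13, -4) + C*N(2, 0) = (-4 + (3/2)*(-13)) + 385*(-3 + 0 + 2 - 1*0**2 - 1*0*2) = (-4 - 39/2) + 385*(-3 + 0 + 2 - 1*0 + 0) = -47/2 + 385*(-3 + 0 + 2 + 0 + 0) = -47/2 + 385*(-1) = -47/2 - 385 = -817/2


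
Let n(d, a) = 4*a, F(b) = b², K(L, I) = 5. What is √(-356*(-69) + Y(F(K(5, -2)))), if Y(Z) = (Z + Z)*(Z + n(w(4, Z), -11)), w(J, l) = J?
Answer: √23614 ≈ 153.67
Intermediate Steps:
Y(Z) = 2*Z*(-44 + Z) (Y(Z) = (Z + Z)*(Z + 4*(-11)) = (2*Z)*(Z - 44) = (2*Z)*(-44 + Z) = 2*Z*(-44 + Z))
√(-356*(-69) + Y(F(K(5, -2)))) = √(-356*(-69) + 2*5²*(-44 + 5²)) = √(24564 + 2*25*(-44 + 25)) = √(24564 + 2*25*(-19)) = √(24564 - 950) = √23614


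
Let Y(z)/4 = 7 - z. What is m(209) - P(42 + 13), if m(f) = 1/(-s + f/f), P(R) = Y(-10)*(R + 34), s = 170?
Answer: -1022789/169 ≈ -6052.0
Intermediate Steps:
Y(z) = 28 - 4*z (Y(z) = 4*(7 - z) = 28 - 4*z)
P(R) = 2312 + 68*R (P(R) = (28 - 4*(-10))*(R + 34) = (28 + 40)*(34 + R) = 68*(34 + R) = 2312 + 68*R)
m(f) = -1/169 (m(f) = 1/(-1*170 + f/f) = 1/(-170 + 1) = 1/(-169) = -1/169)
m(209) - P(42 + 13) = -1/169 - (2312 + 68*(42 + 13)) = -1/169 - (2312 + 68*55) = -1/169 - (2312 + 3740) = -1/169 - 1*6052 = -1/169 - 6052 = -1022789/169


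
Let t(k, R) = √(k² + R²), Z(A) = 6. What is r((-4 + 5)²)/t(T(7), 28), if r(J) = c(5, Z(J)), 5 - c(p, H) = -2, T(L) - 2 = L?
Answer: 7*√865/865 ≈ 0.23801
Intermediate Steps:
T(L) = 2 + L
c(p, H) = 7 (c(p, H) = 5 - 1*(-2) = 5 + 2 = 7)
r(J) = 7
t(k, R) = √(R² + k²)
r((-4 + 5)²)/t(T(7), 28) = 7/(√(28² + (2 + 7)²)) = 7/(√(784 + 9²)) = 7/(√(784 + 81)) = 7/(√865) = 7*(√865/865) = 7*√865/865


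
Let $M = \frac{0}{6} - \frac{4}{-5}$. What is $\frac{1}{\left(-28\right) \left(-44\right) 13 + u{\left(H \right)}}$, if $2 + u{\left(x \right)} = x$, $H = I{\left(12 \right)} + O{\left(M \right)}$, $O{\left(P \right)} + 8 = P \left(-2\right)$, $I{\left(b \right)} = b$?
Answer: $\frac{5}{80082} \approx 6.2436 \cdot 10^{-5}$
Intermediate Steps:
$M = \frac{4}{5}$ ($M = 0 \cdot \frac{1}{6} - - \frac{4}{5} = 0 + \frac{4}{5} = \frac{4}{5} \approx 0.8$)
$O{\left(P \right)} = -8 - 2 P$ ($O{\left(P \right)} = -8 + P \left(-2\right) = -8 - 2 P$)
$H = \frac{12}{5}$ ($H = 12 - \frac{48}{5} = \frac{12}{5} \approx 2.4$)
$u{\left(x \right)} = -2 + x$
$\frac{1}{\left(-28\right) \left(-44\right) 13 + u{\left(H \right)}} = \frac{1}{\left(-28\right) \left(-44\right) 13 + \left(-2 + \frac{12}{5}\right)} = \frac{1}{1232 \cdot 13 + \frac{2}{5}} = \frac{1}{16016 + \frac{2}{5}} = \frac{1}{\frac{80082}{5}} = \frac{5}{80082}$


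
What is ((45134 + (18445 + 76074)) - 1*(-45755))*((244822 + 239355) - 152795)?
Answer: 61440873856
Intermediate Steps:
((45134 + (18445 + 76074)) - 1*(-45755))*((244822 + 239355) - 152795) = ((45134 + 94519) + 45755)*(484177 - 152795) = (139653 + 45755)*331382 = 185408*331382 = 61440873856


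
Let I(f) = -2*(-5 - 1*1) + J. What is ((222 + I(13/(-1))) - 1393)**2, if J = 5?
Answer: 1331716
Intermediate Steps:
I(f) = 17 (I(f) = -2*(-5 - 1*1) + 5 = -2*(-5 - 1) + 5 = -2*(-6) + 5 = 12 + 5 = 17)
((222 + I(13/(-1))) - 1393)**2 = ((222 + 17) - 1393)**2 = (239 - 1393)**2 = (-1154)**2 = 1331716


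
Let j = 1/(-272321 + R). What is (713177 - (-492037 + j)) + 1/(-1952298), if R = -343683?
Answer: 724709265460207691/601311688596 ≈ 1.2052e+6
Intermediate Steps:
j = -1/616004 (j = 1/(-272321 - 343683) = 1/(-616004) = -1/616004 ≈ -1.6234e-6)
(713177 - (-492037 + j)) + 1/(-1952298) = (713177 - (-492037 - 1/616004)) + 1/(-1952298) = (713177 - 1*(-303096760149/616004)) - 1/1952298 = (713177 + 303096760149/616004) - 1/1952298 = 742416644857/616004 - 1/1952298 = 724709265460207691/601311688596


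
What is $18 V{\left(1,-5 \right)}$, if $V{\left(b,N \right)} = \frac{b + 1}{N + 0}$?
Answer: $- \frac{36}{5} \approx -7.2$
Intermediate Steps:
$V{\left(b,N \right)} = \frac{1 + b}{N}$
$18 V{\left(1,-5 \right)} = 18 \frac{1 + 1}{-5} = 18 \left(\left(- \frac{1}{5}\right) 2\right) = 18 \left(- \frac{2}{5}\right) = - \frac{36}{5}$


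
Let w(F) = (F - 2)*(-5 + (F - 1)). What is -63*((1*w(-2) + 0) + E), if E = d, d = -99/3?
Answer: 63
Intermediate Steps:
w(F) = (-6 + F)*(-2 + F) (w(F) = (-2 + F)*(-5 + (-1 + F)) = (-2 + F)*(-6 + F) = (-6 + F)*(-2 + F))
d = -33 (d = -99*1/3 = -33)
E = -33
-63*((1*w(-2) + 0) + E) = -63*((1*(12 + (-2)**2 - 8*(-2)) + 0) - 33) = -63*((1*(12 + 4 + 16) + 0) - 33) = -63*((1*32 + 0) - 33) = -63*((32 + 0) - 33) = -63*(32 - 33) = -63*(-1) = 63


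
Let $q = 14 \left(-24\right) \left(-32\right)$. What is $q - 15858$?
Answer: $-5106$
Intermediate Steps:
$q = 10752$ ($q = \left(-336\right) \left(-32\right) = 10752$)
$q - 15858 = 10752 - 15858 = -5106$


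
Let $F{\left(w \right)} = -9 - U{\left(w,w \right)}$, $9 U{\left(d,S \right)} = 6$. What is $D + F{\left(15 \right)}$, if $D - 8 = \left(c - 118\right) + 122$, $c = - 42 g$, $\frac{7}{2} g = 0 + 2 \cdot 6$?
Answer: $- \frac{425}{3} \approx -141.67$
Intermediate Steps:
$U{\left(d,S \right)} = \frac{2}{3}$ ($U{\left(d,S \right)} = \frac{1}{9} \cdot 6 = \frac{2}{3}$)
$g = \frac{24}{7}$ ($g = \frac{2 \left(0 + 2 \cdot 6\right)}{7} = \frac{2 \left(0 + 12\right)}{7} = \frac{2}{7} \cdot 12 = \frac{24}{7} \approx 3.4286$)
$c = -144$ ($c = \left(-42\right) \frac{24}{7} = -144$)
$D = -132$ ($D = 8 + \left(\left(-144 - 118\right) + 122\right) = 8 + \left(-262 + 122\right) = 8 - 140 = -132$)
$F{\left(w \right)} = - \frac{29}{3}$ ($F{\left(w \right)} = -9 - \frac{2}{3} = - \frac{29}{3}$)
$D + F{\left(15 \right)} = -132 - \frac{29}{3} = - \frac{425}{3}$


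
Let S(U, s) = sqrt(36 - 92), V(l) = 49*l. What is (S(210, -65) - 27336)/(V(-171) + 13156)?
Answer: -1608/281 + 2*I*sqrt(14)/4777 ≈ -5.7224 + 0.0015665*I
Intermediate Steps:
S(U, s) = 2*I*sqrt(14) (S(U, s) = sqrt(-56) = 2*I*sqrt(14))
(S(210, -65) - 27336)/(V(-171) + 13156) = (2*I*sqrt(14) - 27336)/(49*(-171) + 13156) = (-27336 + 2*I*sqrt(14))/(-8379 + 13156) = (-27336 + 2*I*sqrt(14))/4777 = (-27336 + 2*I*sqrt(14))*(1/4777) = -1608/281 + 2*I*sqrt(14)/4777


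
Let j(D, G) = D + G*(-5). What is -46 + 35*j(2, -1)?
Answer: 199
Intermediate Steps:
j(D, G) = D - 5*G
-46 + 35*j(2, -1) = -46 + 35*(2 - 5*(-1)) = -46 + 35*(2 + 5) = -46 + 35*7 = -46 + 245 = 199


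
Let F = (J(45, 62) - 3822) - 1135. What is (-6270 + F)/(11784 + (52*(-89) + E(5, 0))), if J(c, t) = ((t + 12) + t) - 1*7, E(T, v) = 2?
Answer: -5549/3579 ≈ -1.5504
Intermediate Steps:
J(c, t) = 5 + 2*t (J(c, t) = ((12 + t) + t) - 7 = (12 + 2*t) - 7 = 5 + 2*t)
F = -4828 (F = ((5 + 2*62) - 3822) - 1135 = ((5 + 124) - 3822) - 1135 = (129 - 3822) - 1135 = -3693 - 1135 = -4828)
(-6270 + F)/(11784 + (52*(-89) + E(5, 0))) = (-6270 - 4828)/(11784 + (52*(-89) + 2)) = -11098/(11784 + (-4628 + 2)) = -11098/(11784 - 4626) = -11098/7158 = -11098*1/7158 = -5549/3579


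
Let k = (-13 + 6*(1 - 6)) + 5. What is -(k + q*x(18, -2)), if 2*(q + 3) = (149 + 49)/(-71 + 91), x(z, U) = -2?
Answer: 419/10 ≈ 41.900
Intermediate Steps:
q = 39/20 (q = -3 + ((149 + 49)/(-71 + 91))/2 = -3 + (198/20)/2 = -3 + (198*(1/20))/2 = -3 + (½)*(99/10) = -3 + 99/20 = 39/20 ≈ 1.9500)
k = -38 (k = (-13 + 6*(-5)) + 5 = (-13 - 30) + 5 = -43 + 5 = -38)
-(k + q*x(18, -2)) = -(-38 + (39/20)*(-2)) = -(-38 - 39/10) = -1*(-419/10) = 419/10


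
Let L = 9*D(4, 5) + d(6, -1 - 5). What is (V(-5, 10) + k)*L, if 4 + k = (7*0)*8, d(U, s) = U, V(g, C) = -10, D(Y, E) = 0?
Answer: -84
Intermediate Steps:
k = -4 (k = -4 + (7*0)*8 = -4 + 0*8 = -4 + 0 = -4)
L = 6 (L = 9*0 + 6 = 0 + 6 = 6)
(V(-5, 10) + k)*L = (-10 - 4)*6 = -14*6 = -84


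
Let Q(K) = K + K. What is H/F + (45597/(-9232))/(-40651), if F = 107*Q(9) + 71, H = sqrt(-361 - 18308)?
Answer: 45597/375290032 + 7*I*sqrt(381)/1997 ≈ 0.0001215 + 0.06842*I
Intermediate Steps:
Q(K) = 2*K
H = 7*I*sqrt(381) (H = sqrt(-18669) = 7*I*sqrt(381) ≈ 136.63*I)
F = 1997 (F = 107*(2*9) + 71 = 107*18 + 71 = 1926 + 71 = 1997)
H/F + (45597/(-9232))/(-40651) = (7*I*sqrt(381))/1997 + (45597/(-9232))/(-40651) = (7*I*sqrt(381))*(1/1997) + (45597*(-1/9232))*(-1/40651) = 7*I*sqrt(381)/1997 - 45597/9232*(-1/40651) = 7*I*sqrt(381)/1997 + 45597/375290032 = 45597/375290032 + 7*I*sqrt(381)/1997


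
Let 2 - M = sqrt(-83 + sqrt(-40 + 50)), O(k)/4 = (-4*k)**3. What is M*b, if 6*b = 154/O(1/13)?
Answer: -169169/384 + 169169*I*sqrt(83 - sqrt(10))/768 ≈ -440.54 + 1968.2*I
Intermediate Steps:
O(k) = -256*k**3 (O(k) = 4*(-4*k)**3 = 4*(-64*k**3) = -256*k**3)
M = 2 - sqrt(-83 + sqrt(10)) (M = 2 - sqrt(-83 + sqrt(-40 + 50)) = 2 - sqrt(-83 + sqrt(10)) ≈ 2.0 - 8.9352*I)
b = -169169/768 (b = (154/((-256*(1/13)**3)))/6 = (154/((-256*1/2197)))/6 = (154/(-256/2197))/6 = (154*(-2197/256))/6 = (1/6)*(-169169/128) = -169169/768 ≈ -220.27)
M*b = (2 - sqrt(-83 + sqrt(10)))*(-169169/768) = -169169/384 + 169169*sqrt(-83 + sqrt(10))/768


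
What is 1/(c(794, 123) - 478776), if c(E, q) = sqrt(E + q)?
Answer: -478776/229226457259 - sqrt(917)/229226457259 ≈ -2.0888e-6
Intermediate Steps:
1/(c(794, 123) - 478776) = 1/(sqrt(794 + 123) - 478776) = 1/(sqrt(917) - 478776) = 1/(-478776 + sqrt(917))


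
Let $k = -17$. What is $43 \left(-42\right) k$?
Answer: $30702$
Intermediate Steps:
$43 \left(-42\right) k = 43 \left(-42\right) \left(-17\right) = \left(-1806\right) \left(-17\right) = 30702$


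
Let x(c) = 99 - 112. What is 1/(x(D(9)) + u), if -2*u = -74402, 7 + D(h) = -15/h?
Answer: 1/37188 ≈ 2.6890e-5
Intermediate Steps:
D(h) = -7 - 15/h
u = 37201 (u = -1/2*(-74402) = 37201)
x(c) = -13
1/(x(D(9)) + u) = 1/(-13 + 37201) = 1/37188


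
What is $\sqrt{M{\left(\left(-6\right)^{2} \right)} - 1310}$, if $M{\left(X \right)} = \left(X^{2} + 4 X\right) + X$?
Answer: $\sqrt{166} \approx 12.884$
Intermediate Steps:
$M{\left(X \right)} = X^{2} + 5 X$
$\sqrt{M{\left(\left(-6\right)^{2} \right)} - 1310} = \sqrt{\left(-6\right)^{2} \left(5 + \left(-6\right)^{2}\right) - 1310} = \sqrt{36 \left(5 + 36\right) - 1310} = \sqrt{36 \cdot 41 - 1310} = \sqrt{1476 - 1310} = \sqrt{166}$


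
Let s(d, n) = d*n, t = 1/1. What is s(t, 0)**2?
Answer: 0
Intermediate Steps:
t = 1
s(t, 0)**2 = (1*0)**2 = 0**2 = 0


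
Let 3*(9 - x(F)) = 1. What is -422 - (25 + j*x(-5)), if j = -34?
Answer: -457/3 ≈ -152.33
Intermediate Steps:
x(F) = 26/3 (x(F) = 9 - ⅓*1 = 9 - ⅓ = 26/3)
-422 - (25 + j*x(-5)) = -422 - (25 - 34*26/3) = -422 - (25 - 884/3) = -422 - 1*(-809/3) = -422 + 809/3 = -457/3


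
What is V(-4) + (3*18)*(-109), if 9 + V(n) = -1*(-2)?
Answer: -5893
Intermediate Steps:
V(n) = -7 (V(n) = -9 - 1*(-2) = -9 + 2 = -7)
V(-4) + (3*18)*(-109) = -7 + (3*18)*(-109) = -7 + 54*(-109) = -7 - 5886 = -5893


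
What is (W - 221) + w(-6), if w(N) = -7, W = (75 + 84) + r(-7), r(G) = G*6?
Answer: -111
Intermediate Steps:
r(G) = 6*G
W = 117 (W = (75 + 84) + 6*(-7) = 159 - 42 = 117)
(W - 221) + w(-6) = (117 - 221) - 7 = -104 - 7 = -111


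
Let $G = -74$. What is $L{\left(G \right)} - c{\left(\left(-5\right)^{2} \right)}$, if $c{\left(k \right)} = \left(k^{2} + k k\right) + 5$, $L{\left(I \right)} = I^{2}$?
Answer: $4221$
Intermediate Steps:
$c{\left(k \right)} = 5 + 2 k^{2}$ ($c{\left(k \right)} = \left(k^{2} + k^{2}\right) + 5 = 2 k^{2} + 5 = 5 + 2 k^{2}$)
$L{\left(G \right)} - c{\left(\left(-5\right)^{2} \right)} = \left(-74\right)^{2} - \left(5 + 2 \left(\left(-5\right)^{2}\right)^{2}\right) = 5476 - \left(5 + 2 \cdot 25^{2}\right) = 5476 - \left(5 + 2 \cdot 625\right) = 5476 - \left(5 + 1250\right) = 5476 - 1255 = 4221$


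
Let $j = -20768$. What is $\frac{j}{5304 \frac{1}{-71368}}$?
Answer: $\frac{185271328}{663} \approx 2.7944 \cdot 10^{5}$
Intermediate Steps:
$\frac{j}{5304 \frac{1}{-71368}} = - \frac{20768}{5304 \frac{1}{-71368}} = - \frac{20768}{5304 \left(- \frac{1}{71368}\right)} = - \frac{20768}{- \frac{663}{8921}} = \left(-20768\right) \left(- \frac{8921}{663}\right) = \frac{185271328}{663}$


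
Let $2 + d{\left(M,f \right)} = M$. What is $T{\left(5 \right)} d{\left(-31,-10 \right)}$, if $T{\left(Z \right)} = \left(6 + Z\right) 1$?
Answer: $-363$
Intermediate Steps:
$d{\left(M,f \right)} = -2 + M$
$T{\left(Z \right)} = 6 + Z$
$T{\left(5 \right)} d{\left(-31,-10 \right)} = \left(6 + 5\right) \left(-2 - 31\right) = 11 \left(-33\right) = -363$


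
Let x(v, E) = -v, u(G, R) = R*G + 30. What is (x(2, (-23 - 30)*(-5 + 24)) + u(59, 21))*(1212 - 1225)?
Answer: -16471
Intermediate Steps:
u(G, R) = 30 + G*R (u(G, R) = G*R + 30 = 30 + G*R)
(x(2, (-23 - 30)*(-5 + 24)) + u(59, 21))*(1212 - 1225) = (-1*2 + (30 + 59*21))*(1212 - 1225) = (-2 + (30 + 1239))*(-13) = (-2 + 1269)*(-13) = 1267*(-13) = -16471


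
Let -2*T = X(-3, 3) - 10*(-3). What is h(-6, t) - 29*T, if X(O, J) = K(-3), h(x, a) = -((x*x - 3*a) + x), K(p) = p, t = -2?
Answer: 711/2 ≈ 355.50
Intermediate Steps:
h(x, a) = -x - x² + 3*a (h(x, a) = -((x² - 3*a) + x) = -(x + x² - 3*a) = -x - x² + 3*a)
X(O, J) = -3
T = -27/2 (T = -(-3 - 10*(-3))/2 = -(-3 + 30)/2 = -½*27 = -27/2 ≈ -13.500)
h(-6, t) - 29*T = (-1*(-6) - 1*(-6)² + 3*(-2)) - 29*(-27/2) = (6 - 1*36 - 6) + 783/2 = (6 - 36 - 6) + 783/2 = -36 + 783/2 = 711/2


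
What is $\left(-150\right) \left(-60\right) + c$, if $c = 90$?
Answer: $9090$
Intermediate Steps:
$\left(-150\right) \left(-60\right) + c = \left(-150\right) \left(-60\right) + 90 = 9000 + 90 = 9090$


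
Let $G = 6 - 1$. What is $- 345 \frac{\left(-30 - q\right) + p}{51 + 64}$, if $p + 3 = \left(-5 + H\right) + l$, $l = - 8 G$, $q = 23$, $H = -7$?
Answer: $324$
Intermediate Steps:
$G = 5$ ($G = 6 - 1 = 5$)
$l = -40$ ($l = \left(-8\right) 5 = -40$)
$p = -55$ ($p = -3 - 52 = -55$)
$- 345 \frac{\left(-30 - q\right) + p}{51 + 64} = - 345 \frac{\left(-30 - 23\right) - 55}{51 + 64} = - 345 \frac{\left(-30 - 23\right) - 55}{115} = - 345 \left(-53 - 55\right) \frac{1}{115} = - 345 \left(\left(-108\right) \frac{1}{115}\right) = \left(-345\right) \left(- \frac{108}{115}\right) = 324$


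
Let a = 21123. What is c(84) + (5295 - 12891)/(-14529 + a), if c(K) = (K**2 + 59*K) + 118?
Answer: 13329604/1099 ≈ 12129.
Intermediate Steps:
c(K) = 118 + K**2 + 59*K
c(84) + (5295 - 12891)/(-14529 + a) = (118 + 84**2 + 59*84) + (5295 - 12891)/(-14529 + 21123) = (118 + 7056 + 4956) - 7596/6594 = 12130 - 7596*1/6594 = 12130 - 1266/1099 = 13329604/1099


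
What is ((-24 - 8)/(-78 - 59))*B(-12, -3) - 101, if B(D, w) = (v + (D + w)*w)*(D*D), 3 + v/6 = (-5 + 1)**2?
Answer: 552947/137 ≈ 4036.1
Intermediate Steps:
v = 78 (v = -18 + 6*(-5 + 1)**2 = -18 + 6*(-4)**2 = -18 + 6*16 = -18 + 96 = 78)
B(D, w) = D**2*(78 + w*(D + w)) (B(D, w) = (78 + (D + w)*w)*(D*D) = (78 + w*(D + w))*D**2 = D**2*(78 + w*(D + w)))
((-24 - 8)/(-78 - 59))*B(-12, -3) - 101 = ((-24 - 8)/(-78 - 59))*((-12)**2*(78 + (-3)**2 - 12*(-3))) - 101 = (-32/(-137))*(144*(78 + 9 + 36)) - 101 = (-32*(-1/137))*(144*123) - 101 = (32/137)*17712 - 101 = 566784/137 - 101 = 552947/137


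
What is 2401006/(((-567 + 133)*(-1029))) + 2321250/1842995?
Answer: 78023997221/11757939501 ≈ 6.6359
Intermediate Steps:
2401006/(((-567 + 133)*(-1029))) + 2321250/1842995 = 2401006/((-434*(-1029))) + 2321250*(1/1842995) = 2401006/446586 + 464250/368599 = 2401006*(1/446586) + 464250/368599 = 1200503/223293 + 464250/368599 = 78023997221/11757939501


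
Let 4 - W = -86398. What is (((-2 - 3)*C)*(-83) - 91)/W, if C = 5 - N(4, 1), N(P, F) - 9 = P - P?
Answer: -1751/86402 ≈ -0.020266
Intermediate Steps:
N(P, F) = 9 (N(P, F) = 9 + (P - P) = 9 + 0 = 9)
C = -4 (C = 5 - 1*9 = 5 - 9 = -4)
W = 86402 (W = 4 - 1*(-86398) = 4 + 86398 = 86402)
(((-2 - 3)*C)*(-83) - 91)/W = (((-2 - 3)*(-4))*(-83) - 91)/86402 = (-5*(-4)*(-83) - 91)*(1/86402) = (20*(-83) - 91)*(1/86402) = (-1660 - 91)*(1/86402) = -1751*1/86402 = -1751/86402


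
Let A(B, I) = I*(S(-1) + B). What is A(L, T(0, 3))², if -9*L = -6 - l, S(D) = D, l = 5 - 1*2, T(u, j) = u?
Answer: 0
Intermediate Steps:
l = 3 (l = 5 - 2 = 3)
L = 1 (L = -(-6 - 1*3)/9 = -(-6 - 3)/9 = -⅑*(-9) = 1)
A(B, I) = I*(-1 + B)
A(L, T(0, 3))² = (0*(-1 + 1))² = (0*0)² = 0² = 0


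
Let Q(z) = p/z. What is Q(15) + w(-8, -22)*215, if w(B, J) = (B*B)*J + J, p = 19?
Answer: -4611731/15 ≈ -3.0745e+5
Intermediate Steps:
w(B, J) = J + J*B² (w(B, J) = B²*J + J = J*B² + J = J + J*B²)
Q(z) = 19/z
Q(15) + w(-8, -22)*215 = 19/15 - 22*(1 + (-8)²)*215 = 19*(1/15) - 22*(1 + 64)*215 = 19/15 - 22*65*215 = 19/15 - 1430*215 = 19/15 - 307450 = -4611731/15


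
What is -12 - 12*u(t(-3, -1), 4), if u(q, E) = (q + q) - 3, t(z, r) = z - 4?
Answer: 192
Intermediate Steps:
t(z, r) = -4 + z
u(q, E) = -3 + 2*q (u(q, E) = 2*q - 3 = -3 + 2*q)
-12 - 12*u(t(-3, -1), 4) = -12 - 12*(-3 + 2*(-4 - 3)) = -12 - 12*(-3 + 2*(-7)) = -12 - 12*(-3 - 14) = -12 - 12*(-17) = -12 + 204 = 192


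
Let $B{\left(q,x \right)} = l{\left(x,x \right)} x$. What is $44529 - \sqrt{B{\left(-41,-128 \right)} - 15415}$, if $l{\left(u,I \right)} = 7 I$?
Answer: $44529 - \sqrt{99273} \approx 44214.0$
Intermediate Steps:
$B{\left(q,x \right)} = 7 x^{2}$ ($B{\left(q,x \right)} = 7 x x = 7 x^{2}$)
$44529 - \sqrt{B{\left(-41,-128 \right)} - 15415} = 44529 - \sqrt{7 \left(-128\right)^{2} - 15415} = 44529 - \sqrt{7 \cdot 16384 - 15415} = 44529 - \sqrt{114688 - 15415} = 44529 - \sqrt{99273}$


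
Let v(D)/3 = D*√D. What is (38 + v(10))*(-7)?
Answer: -266 - 210*√10 ≈ -930.08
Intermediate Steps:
v(D) = 3*D^(3/2) (v(D) = 3*(D*√D) = 3*D^(3/2))
(38 + v(10))*(-7) = (38 + 3*10^(3/2))*(-7) = (38 + 3*(10*√10))*(-7) = (38 + 30*√10)*(-7) = -266 - 210*√10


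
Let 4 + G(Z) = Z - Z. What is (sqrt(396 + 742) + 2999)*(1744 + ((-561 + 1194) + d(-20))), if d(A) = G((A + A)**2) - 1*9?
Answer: 7089636 + 2364*sqrt(1138) ≈ 7.1694e+6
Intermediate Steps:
G(Z) = -4 (G(Z) = -4 + (Z - Z) = -4 + 0 = -4)
d(A) = -13 (d(A) = -4 - 1*9 = -4 - 9 = -13)
(sqrt(396 + 742) + 2999)*(1744 + ((-561 + 1194) + d(-20))) = (sqrt(396 + 742) + 2999)*(1744 + ((-561 + 1194) - 13)) = (sqrt(1138) + 2999)*(1744 + (633 - 13)) = (2999 + sqrt(1138))*(1744 + 620) = (2999 + sqrt(1138))*2364 = 7089636 + 2364*sqrt(1138)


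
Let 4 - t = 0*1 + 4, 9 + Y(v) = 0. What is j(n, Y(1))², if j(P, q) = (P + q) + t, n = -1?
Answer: 100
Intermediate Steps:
Y(v) = -9 (Y(v) = -9 + 0 = -9)
t = 0 (t = 4 - (0*1 + 4) = 4 - (0 + 4) = 4 - 1*4 = 4 - 4 = 0)
j(P, q) = P + q (j(P, q) = (P + q) + 0 = P + q)
j(n, Y(1))² = (-1 - 9)² = (-10)² = 100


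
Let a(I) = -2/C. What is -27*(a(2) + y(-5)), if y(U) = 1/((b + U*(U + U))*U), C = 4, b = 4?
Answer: 68/5 ≈ 13.600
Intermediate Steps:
a(I) = -½ (a(I) = -2/4 = -2*¼ = -½)
y(U) = 1/(U*(4 + 2*U²)) (y(U) = 1/((4 + U*(U + U))*U) = 1/((4 + U*(2*U))*U) = 1/((4 + 2*U²)*U) = 1/(U*(4 + 2*U²)))
-27*(a(2) + y(-5)) = -27*(-½ + (½)/(-5*(2 + (-5)²))) = -27*(-½ + (½)*(-⅕)/(2 + 25)) = -27*(-½ + (½)*(-⅕)/27) = -27*(-½ + (½)*(-⅕)*(1/27)) = -27*(-½ - 1/270) = -27*(-68/135) = 68/5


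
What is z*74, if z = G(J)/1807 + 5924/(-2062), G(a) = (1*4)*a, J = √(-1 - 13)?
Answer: -219188/1031 + 296*I*√14/1807 ≈ -212.6 + 0.61291*I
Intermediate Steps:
J = I*√14 (J = √(-14) = I*√14 ≈ 3.7417*I)
G(a) = 4*a
z = -2962/1031 + 4*I*√14/1807 (z = (4*(I*√14))/1807 + 5924/(-2062) = (4*I*√14)*(1/1807) + 5924*(-1/2062) = 4*I*√14/1807 - 2962/1031 = -2962/1031 + 4*I*√14/1807 ≈ -2.8729 + 0.0082826*I)
z*74 = (-2962/1031 + 4*I*√14/1807)*74 = -219188/1031 + 296*I*√14/1807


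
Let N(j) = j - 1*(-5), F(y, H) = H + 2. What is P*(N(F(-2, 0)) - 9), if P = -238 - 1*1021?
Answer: 2518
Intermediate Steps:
F(y, H) = 2 + H
N(j) = 5 + j (N(j) = j + 5 = 5 + j)
P = -1259 (P = -238 - 1021 = -1259)
P*(N(F(-2, 0)) - 9) = -1259*((5 + (2 + 0)) - 9) = -1259*((5 + 2) - 9) = -1259*(7 - 9) = -1259*(-2) = 2518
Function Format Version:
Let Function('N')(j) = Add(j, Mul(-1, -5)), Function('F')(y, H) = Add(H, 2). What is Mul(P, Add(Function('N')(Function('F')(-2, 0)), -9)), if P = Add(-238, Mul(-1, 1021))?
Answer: 2518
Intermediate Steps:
Function('F')(y, H) = Add(2, H)
Function('N')(j) = Add(5, j) (Function('N')(j) = Add(j, 5) = Add(5, j))
P = -1259 (P = Add(-238, -1021) = -1259)
Mul(P, Add(Function('N')(Function('F')(-2, 0)), -9)) = Mul(-1259, Add(Add(5, Add(2, 0)), -9)) = Mul(-1259, Add(Add(5, 2), -9)) = Mul(-1259, Add(7, -9)) = Mul(-1259, -2) = 2518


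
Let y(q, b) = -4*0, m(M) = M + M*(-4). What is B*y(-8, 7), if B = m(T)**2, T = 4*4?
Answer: 0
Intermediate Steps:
T = 16
m(M) = -3*M (m(M) = M - 4*M = -3*M)
y(q, b) = 0
B = 2304 (B = (-3*16)**2 = (-48)**2 = 2304)
B*y(-8, 7) = 2304*0 = 0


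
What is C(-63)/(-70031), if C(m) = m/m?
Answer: -1/70031 ≈ -1.4279e-5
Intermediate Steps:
C(m) = 1
C(-63)/(-70031) = 1/(-70031) = 1*(-1/70031) = -1/70031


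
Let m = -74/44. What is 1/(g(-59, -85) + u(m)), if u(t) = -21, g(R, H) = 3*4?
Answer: -⅑ ≈ -0.11111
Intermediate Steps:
g(R, H) = 12
m = -37/22 (m = -74*1/44 = -37/22 ≈ -1.6818)
1/(g(-59, -85) + u(m)) = 1/(12 - 21) = 1/(-9) = -⅑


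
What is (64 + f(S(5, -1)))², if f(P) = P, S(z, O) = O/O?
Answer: 4225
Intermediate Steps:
S(z, O) = 1
(64 + f(S(5, -1)))² = (64 + 1)² = 65² = 4225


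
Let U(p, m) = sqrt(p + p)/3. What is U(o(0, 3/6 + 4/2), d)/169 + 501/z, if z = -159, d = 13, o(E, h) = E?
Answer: -167/53 ≈ -3.1509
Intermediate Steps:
U(p, m) = sqrt(2)*sqrt(p)/3 (U(p, m) = sqrt(2*p)*(1/3) = (sqrt(2)*sqrt(p))*(1/3) = sqrt(2)*sqrt(p)/3)
U(o(0, 3/6 + 4/2), d)/169 + 501/z = (sqrt(2)*sqrt(0)/3)/169 + 501/(-159) = ((1/3)*sqrt(2)*0)*(1/169) + 501*(-1/159) = 0*(1/169) - 167/53 = 0 - 167/53 = -167/53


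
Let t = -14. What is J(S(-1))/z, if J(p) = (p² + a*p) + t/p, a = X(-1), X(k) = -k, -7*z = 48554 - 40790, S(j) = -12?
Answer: -5593/46584 ≈ -0.12006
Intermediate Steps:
z = -7764/7 (z = -(48554 - 40790)/7 = -⅐*7764 = -7764/7 ≈ -1109.1)
a = 1 (a = -1*(-1) = 1)
J(p) = p + p² - 14/p (J(p) = (p² + 1*p) - 14/p = (p² + p) - 14/p = (p + p²) - 14/p = p + p² - 14/p)
J(S(-1))/z = (-12 + (-12)² - 14/(-12))/(-7764/7) = (-12 + 144 - 14*(-1/12))*(-7/7764) = (-12 + 144 + 7/6)*(-7/7764) = (799/6)*(-7/7764) = -5593/46584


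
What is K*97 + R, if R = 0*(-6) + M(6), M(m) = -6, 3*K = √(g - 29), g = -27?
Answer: -6 + 194*I*√14/3 ≈ -6.0 + 241.96*I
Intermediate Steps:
K = 2*I*√14/3 (K = √(-27 - 29)/3 = √(-56)/3 = (2*I*√14)/3 = 2*I*√14/3 ≈ 2.4944*I)
R = -6 (R = 0*(-6) - 6 = 0 - 6 = -6)
K*97 + R = (2*I*√14/3)*97 - 6 = 194*I*√14/3 - 6 = -6 + 194*I*√14/3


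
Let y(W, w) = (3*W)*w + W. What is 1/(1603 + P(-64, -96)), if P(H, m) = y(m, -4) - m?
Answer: 1/2755 ≈ 0.00036298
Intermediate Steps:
y(W, w) = W + 3*W*w (y(W, w) = 3*W*w + W = W + 3*W*w)
P(H, m) = -12*m (P(H, m) = m*(1 + 3*(-4)) - m = m*(1 - 12) - m = m*(-11) - m = -11*m - m = -12*m)
1/(1603 + P(-64, -96)) = 1/(1603 - 12*(-96)) = 1/(1603 + 1152) = 1/2755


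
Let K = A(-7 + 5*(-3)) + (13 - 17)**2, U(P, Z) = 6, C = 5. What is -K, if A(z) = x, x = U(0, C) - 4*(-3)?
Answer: -34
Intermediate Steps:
x = 18 (x = 6 - 4*(-3) = 6 + 12 = 18)
A(z) = 18
K = 34 (K = 18 + (13 - 17)**2 = 18 + (-4)**2 = 18 + 16 = 34)
-K = -1*34 = -34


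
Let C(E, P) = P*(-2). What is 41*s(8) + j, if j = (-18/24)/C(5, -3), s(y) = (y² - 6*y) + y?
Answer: 7871/8 ≈ 983.88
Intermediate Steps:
s(y) = y² - 5*y
C(E, P) = -2*P
j = -⅛ (j = (-18/24)/((-2*(-3))) = -18*1/24/6 = -¾*⅙ = -⅛ ≈ -0.12500)
41*s(8) + j = 41*(8*(-5 + 8)) - ⅛ = 41*(8*3) - ⅛ = 41*24 - ⅛ = 984 - ⅛ = 7871/8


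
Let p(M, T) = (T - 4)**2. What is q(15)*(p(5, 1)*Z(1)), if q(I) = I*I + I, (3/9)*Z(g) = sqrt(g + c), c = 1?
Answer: 6480*sqrt(2) ≈ 9164.1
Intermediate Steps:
p(M, T) = (-4 + T)**2
Z(g) = 3*sqrt(1 + g) (Z(g) = 3*sqrt(g + 1) = 3*sqrt(1 + g))
q(I) = I + I**2 (q(I) = I**2 + I = I + I**2)
q(15)*(p(5, 1)*Z(1)) = (15*(1 + 15))*((-4 + 1)**2*(3*sqrt(1 + 1))) = (15*16)*((-3)**2*(3*sqrt(2))) = 240*(9*(3*sqrt(2))) = 240*(27*sqrt(2)) = 6480*sqrt(2)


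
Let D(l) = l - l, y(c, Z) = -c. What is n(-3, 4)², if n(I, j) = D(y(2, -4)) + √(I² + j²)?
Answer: 25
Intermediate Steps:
D(l) = 0
n(I, j) = √(I² + j²) (n(I, j) = 0 + √(I² + j²) = √(I² + j²))
n(-3, 4)² = (√((-3)² + 4²))² = (√(9 + 16))² = (√25)² = 5² = 25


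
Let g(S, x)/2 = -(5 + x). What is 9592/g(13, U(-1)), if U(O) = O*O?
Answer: -2398/3 ≈ -799.33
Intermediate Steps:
U(O) = O²
g(S, x) = -10 - 2*x (g(S, x) = 2*(-(5 + x)) = 2*(-5 - x) = -10 - 2*x)
9592/g(13, U(-1)) = 9592/(-10 - 2*(-1)²) = 9592/(-10 - 2*1) = 9592/(-10 - 2) = 9592/(-12) = 9592*(-1/12) = -2398/3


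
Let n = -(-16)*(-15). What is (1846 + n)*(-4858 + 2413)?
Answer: -3926670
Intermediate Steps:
n = -240 (n = -4*60 = -240)
(1846 + n)*(-4858 + 2413) = (1846 - 240)*(-4858 + 2413) = 1606*(-2445) = -3926670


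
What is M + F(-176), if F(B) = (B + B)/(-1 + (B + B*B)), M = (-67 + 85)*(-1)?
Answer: -554734/30799 ≈ -18.011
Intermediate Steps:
M = -18 (M = 18*(-1) = -18)
F(B) = 2*B/(-1 + B + B²) (F(B) = (2*B)/(-1 + (B + B²)) = (2*B)/(-1 + B + B²) = 2*B/(-1 + B + B²))
M + F(-176) = -18 + 2*(-176)/(-1 - 176 + (-176)²) = -18 + 2*(-176)/(-1 - 176 + 30976) = -18 + 2*(-176)/30799 = -18 + 2*(-176)*(1/30799) = -18 - 352/30799 = -554734/30799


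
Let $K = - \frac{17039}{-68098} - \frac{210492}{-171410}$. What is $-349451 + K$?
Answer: $- \frac{2039505903969987}{5836339090} \approx -3.4945 \cdot 10^{5}$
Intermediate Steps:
$K = \frac{8627369603}{5836339090}$ ($K = \left(-17039\right) \left(- \frac{1}{68098}\right) - - \frac{105246}{85705} = \frac{17039}{68098} + \frac{105246}{85705} = \frac{8627369603}{5836339090} \approx 1.4782$)
$-349451 + K = -349451 + \frac{8627369603}{5836339090} = - \frac{2039505903969987}{5836339090}$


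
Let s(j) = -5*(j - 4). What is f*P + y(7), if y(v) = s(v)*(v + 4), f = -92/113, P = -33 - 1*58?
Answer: -10273/113 ≈ -90.911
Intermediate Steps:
s(j) = 20 - 5*j (s(j) = -5*(-4 + j) = 20 - 5*j)
P = -91 (P = -33 - 58 = -91)
f = -92/113 (f = -92*1/113 = -92/113 ≈ -0.81416)
y(v) = (4 + v)*(20 - 5*v) (y(v) = (20 - 5*v)*(v + 4) = (20 - 5*v)*(4 + v) = (4 + v)*(20 - 5*v))
f*P + y(7) = -92/113*(-91) + (80 - 5*7²) = 8372/113 + (80 - 5*49) = 8372/113 + (80 - 245) = 8372/113 - 165 = -10273/113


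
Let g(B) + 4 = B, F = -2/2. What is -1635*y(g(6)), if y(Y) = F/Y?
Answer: 1635/2 ≈ 817.50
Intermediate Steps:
F = -1 (F = -2*1/2 = -1)
g(B) = -4 + B
y(Y) = -1/Y
-1635*y(g(6)) = -(-1635)/(-4 + 6) = -(-1635)/2 = -1635*(-1/2) = 1635/2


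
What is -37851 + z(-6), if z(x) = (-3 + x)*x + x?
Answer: -37803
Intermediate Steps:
z(x) = x + x*(-3 + x) (z(x) = x*(-3 + x) + x = x + x*(-3 + x))
-37851 + z(-6) = -37851 - 6*(-2 - 6) = -37851 - 6*(-8) = -37851 + 48 = -37803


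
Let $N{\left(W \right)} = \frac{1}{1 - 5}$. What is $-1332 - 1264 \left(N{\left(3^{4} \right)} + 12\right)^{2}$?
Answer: $-175843$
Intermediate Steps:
$N{\left(W \right)} = - \frac{1}{4}$ ($N{\left(W \right)} = \frac{1}{-4} = - \frac{1}{4}$)
$-1332 - 1264 \left(N{\left(3^{4} \right)} + 12\right)^{2} = -1332 - 1264 \left(- \frac{1}{4} + 12\right)^{2} = -1332 - 1264 \left(\frac{47}{4}\right)^{2} = -1332 - 174511 = -175843$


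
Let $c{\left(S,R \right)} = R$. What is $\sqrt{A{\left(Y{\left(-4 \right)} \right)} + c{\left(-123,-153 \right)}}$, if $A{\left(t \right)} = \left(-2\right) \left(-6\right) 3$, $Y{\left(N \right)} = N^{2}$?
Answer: $3 i \sqrt{13} \approx 10.817 i$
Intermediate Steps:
$A{\left(t \right)} = 36$ ($A{\left(t \right)} = 12 \cdot 3 = 36$)
$\sqrt{A{\left(Y{\left(-4 \right)} \right)} + c{\left(-123,-153 \right)}} = \sqrt{36 - 153} = \sqrt{-117} = 3 i \sqrt{13}$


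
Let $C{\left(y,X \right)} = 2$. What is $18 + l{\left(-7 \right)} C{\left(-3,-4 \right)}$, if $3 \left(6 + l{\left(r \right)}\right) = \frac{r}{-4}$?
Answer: $\frac{43}{6} \approx 7.1667$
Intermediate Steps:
$l{\left(r \right)} = -6 - \frac{r}{12}$ ($l{\left(r \right)} = -6 + \frac{r \frac{1}{-4}}{3} = -6 + \frac{r \left(- \frac{1}{4}\right)}{3} = -6 + \frac{\left(- \frac{1}{4}\right) r}{3} = -6 - \frac{r}{12}$)
$18 + l{\left(-7 \right)} C{\left(-3,-4 \right)} = 18 + \left(-6 - - \frac{7}{12}\right) 2 = 18 + \left(-6 + \frac{7}{12}\right) 2 = 18 - \frac{65}{6} = \frac{43}{6}$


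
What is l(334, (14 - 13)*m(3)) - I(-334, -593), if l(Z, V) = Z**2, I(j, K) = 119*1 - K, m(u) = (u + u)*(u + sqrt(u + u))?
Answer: 110844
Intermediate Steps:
m(u) = 2*u*(u + sqrt(2)*sqrt(u)) (m(u) = (2*u)*(u + sqrt(2*u)) = (2*u)*(u + sqrt(2)*sqrt(u)) = 2*u*(u + sqrt(2)*sqrt(u)))
I(j, K) = 119 - K
l(334, (14 - 13)*m(3)) - I(-334, -593) = 334**2 - (119 - 1*(-593)) = 111556 - (119 + 593) = 111556 - 1*712 = 111556 - 712 = 110844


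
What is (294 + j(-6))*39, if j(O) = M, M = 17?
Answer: 12129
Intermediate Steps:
j(O) = 17
(294 + j(-6))*39 = (294 + 17)*39 = 311*39 = 12129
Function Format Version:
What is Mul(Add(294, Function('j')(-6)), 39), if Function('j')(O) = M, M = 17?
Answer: 12129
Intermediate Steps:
Function('j')(O) = 17
Mul(Add(294, Function('j')(-6)), 39) = Mul(Add(294, 17), 39) = Mul(311, 39) = 12129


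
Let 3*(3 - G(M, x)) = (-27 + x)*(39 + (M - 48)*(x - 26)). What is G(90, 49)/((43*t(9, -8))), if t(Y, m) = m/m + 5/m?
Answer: -58936/129 ≈ -456.87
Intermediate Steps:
t(Y, m) = 1 + 5/m
G(M, x) = 3 - (-27 + x)*(39 + (-48 + M)*(-26 + x))/3 (G(M, x) = 3 - (-27 + x)*(39 + (M - 48)*(x - 26))/3 = 3 - (-27 + x)*(39 + (-48 + M)*(-26 + x))/3)
G(90, 49)/((43*t(9, -8))) = (11586 - 861*49 - 234*90 + 16*49² - ⅓*90*49² + (53/3)*90*49)/((43*((5 - 8)/(-8)))) = (11586 - 42189 - 21060 + 16*2401 - ⅓*90*2401 + 77910)/((43*(-⅛*(-3)))) = (11586 - 42189 - 21060 + 38416 - 72030 + 77910)/((43*(3/8))) = -7367/129/8 = -7367*8/129 = -58936/129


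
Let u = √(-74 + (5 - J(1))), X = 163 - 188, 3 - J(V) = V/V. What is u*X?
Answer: -25*I*√71 ≈ -210.65*I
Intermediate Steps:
J(V) = 2 (J(V) = 3 - V/V = 3 - 1*1 = 3 - 1 = 2)
X = -25
u = I*√71 (u = √(-74 + (5 - 1*2)) = √(-74 + (5 - 2)) = √(-74 + 3) = √(-71) = I*√71 ≈ 8.4261*I)
u*X = (I*√71)*(-25) = -25*I*√71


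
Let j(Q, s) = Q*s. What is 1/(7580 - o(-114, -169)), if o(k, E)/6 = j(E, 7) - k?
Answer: 1/13994 ≈ 7.1459e-5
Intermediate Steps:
o(k, E) = -6*k + 42*E (o(k, E) = 6*(E*7 - k) = 6*(7*E - k) = 6*(-k + 7*E) = -6*k + 42*E)
1/(7580 - o(-114, -169)) = 1/(7580 - (-6*(-114) + 42*(-169))) = 1/(7580 - (684 - 7098)) = 1/(7580 - 1*(-6414)) = 1/(7580 + 6414) = 1/13994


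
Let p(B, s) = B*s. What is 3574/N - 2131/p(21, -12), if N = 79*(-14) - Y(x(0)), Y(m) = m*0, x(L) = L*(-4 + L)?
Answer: 104017/19908 ≈ 5.2249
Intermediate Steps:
Y(m) = 0
N = -1106 (N = 79*(-14) - 1*0 = -1106 + 0 = -1106)
3574/N - 2131/p(21, -12) = 3574/(-1106) - 2131/(21*(-12)) = 3574*(-1/1106) - 2131/(-252) = -1787/553 - 2131*(-1/252) = -1787/553 + 2131/252 = 104017/19908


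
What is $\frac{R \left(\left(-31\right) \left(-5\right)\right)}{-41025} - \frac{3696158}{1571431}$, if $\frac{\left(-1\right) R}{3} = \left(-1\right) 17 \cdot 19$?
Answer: $- \frac{25843730733}{4297863785} \approx -6.0132$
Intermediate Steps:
$R = 969$ ($R = - 3 \left(-1\right) 17 \cdot 19 = - 3 \left(\left(-17\right) 19\right) = \left(-3\right) \left(-323\right) = 969$)
$\frac{R \left(\left(-31\right) \left(-5\right)\right)}{-41025} - \frac{3696158}{1571431} = \frac{969 \left(\left(-31\right) \left(-5\right)\right)}{-41025} - \frac{3696158}{1571431} = 969 \cdot 155 \left(- \frac{1}{41025}\right) - \frac{3696158}{1571431} = 150195 \left(- \frac{1}{41025}\right) - \frac{3696158}{1571431} = - \frac{10013}{2735} - \frac{3696158}{1571431} = - \frac{25843730733}{4297863785}$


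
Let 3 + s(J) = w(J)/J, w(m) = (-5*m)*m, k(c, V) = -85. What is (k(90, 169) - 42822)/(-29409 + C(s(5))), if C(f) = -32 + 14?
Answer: 42907/29427 ≈ 1.4581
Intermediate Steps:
w(m) = -5*m²
s(J) = -3 - 5*J (s(J) = -3 + (-5*J²)/J = -3 - 5*J)
C(f) = -18
(k(90, 169) - 42822)/(-29409 + C(s(5))) = (-85 - 42822)/(-29409 - 18) = -42907/(-29427) = -42907*(-1/29427) = 42907/29427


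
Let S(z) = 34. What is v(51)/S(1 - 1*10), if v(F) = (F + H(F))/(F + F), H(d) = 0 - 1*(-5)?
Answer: 14/867 ≈ 0.016148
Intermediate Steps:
H(d) = 5 (H(d) = 0 + 5 = 5)
v(F) = (5 + F)/(2*F) (v(F) = (F + 5)/(F + F) = (5 + F)/((2*F)) = (5 + F)*(1/(2*F)) = (5 + F)/(2*F))
v(51)/S(1 - 1*10) = ((½)*(5 + 51)/51)/34 = ((½)*(1/51)*56)*(1/34) = (28/51)*(1/34) = 14/867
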